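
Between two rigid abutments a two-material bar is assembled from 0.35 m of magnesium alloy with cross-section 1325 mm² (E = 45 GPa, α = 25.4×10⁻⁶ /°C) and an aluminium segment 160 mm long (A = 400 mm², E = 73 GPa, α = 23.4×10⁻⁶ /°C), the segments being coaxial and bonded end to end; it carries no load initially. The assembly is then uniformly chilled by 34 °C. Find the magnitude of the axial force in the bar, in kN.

P ≈ 37.8 kN (tensile)

Free thermal contraction of the whole bar: Σ αᵢΔT Lᵢ = 25.4×10⁻⁶×34×350 + 23.4×10⁻⁶×34×160 = 0.4296 mm.
Since the ends are fixed, an axial force P builds up, equal in every segment, with P · Σ Lᵢ/(AᵢEᵢ) = δ_free.
Σ Lᵢ/(AᵢEᵢ) = 350/(1325×45×10³) + 160/(400×73×10³) = 1.135×10⁻⁵ mm/N.
So P = 0.4296 / 1.135×10⁻⁵ = 37.85 kN, tensile.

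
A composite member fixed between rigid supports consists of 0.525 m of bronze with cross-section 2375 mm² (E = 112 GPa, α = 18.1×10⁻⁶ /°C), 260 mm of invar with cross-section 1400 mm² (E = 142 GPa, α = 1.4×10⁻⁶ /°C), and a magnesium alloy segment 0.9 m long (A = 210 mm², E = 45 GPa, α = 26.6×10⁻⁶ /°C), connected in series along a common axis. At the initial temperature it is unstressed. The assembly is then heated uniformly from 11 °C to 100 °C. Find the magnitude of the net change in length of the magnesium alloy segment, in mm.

Free thermal expansion of the whole bar: Σ αᵢΔT Lᵢ = 18.1×10⁻⁶×89×525 + 1.4×10⁻⁶×89×260 + 26.6×10⁻⁶×89×900 = 3.009 mm.
The rigid supports impose zero overall length change; the single axial force P common to all segments must satisfy P Σ Lᵢ/(AᵢEᵢ) = δ_free.
Σ Lᵢ/(AᵢEᵢ) = 525/(2375×112×10³) + 260/(1400×142×10³) + 900/(210×45×10³) = 9.852×10⁻⁵ mm/N.
So P = 3.009 / 9.852×10⁻⁵ = 30.54 kN, compressive.
For the magnesium alloy segment, free thermal change = 26.6×10⁻⁶×89×900 = 2.131 mm and elastic change from P = 30540×900/(210×45×10³) = 2.909 mm; these oppose, so the net change is 0.778 mm (segment shortens).

|ΔL| ≈ 0.778 mm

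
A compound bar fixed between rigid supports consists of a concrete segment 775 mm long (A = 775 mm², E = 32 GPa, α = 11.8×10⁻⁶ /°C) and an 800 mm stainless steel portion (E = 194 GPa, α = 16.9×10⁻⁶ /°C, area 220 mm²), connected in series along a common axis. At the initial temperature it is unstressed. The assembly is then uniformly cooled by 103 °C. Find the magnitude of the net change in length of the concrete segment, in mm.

If the supports were absent, the total length change would be Σ αᵢΔT Lᵢ = 11.8×10⁻⁶×103×775 + 16.9×10⁻⁶×103×800 = 2.334 mm.
The rigid supports impose zero overall length change; the single axial force P common to all segments must satisfy P Σ Lᵢ/(AᵢEᵢ) = δ_free.
The series flexibility is Σ Lᵢ/(AᵢEᵢ) = 775/(775×32×10³) + 800/(220×194×10³) = 4.999×10⁻⁵ mm/N.
So P = 2.334 / 4.999×10⁻⁵ = 46.7 kN, tensile.
For the concrete segment, free thermal change = 11.8×10⁻⁶×103×775 = 0.9419 mm and elastic change from P = 46700×775/(775×32×10³) = 1.459 mm; these oppose, so the net change is 0.517 mm (segment lengthens).

|ΔL| ≈ 0.517 mm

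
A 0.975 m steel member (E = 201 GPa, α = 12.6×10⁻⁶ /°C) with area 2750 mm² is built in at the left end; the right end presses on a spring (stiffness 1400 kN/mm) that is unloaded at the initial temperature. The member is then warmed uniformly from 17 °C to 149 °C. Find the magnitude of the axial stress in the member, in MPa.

σ ≈ 238 MPa (compressive)

Free thermal expansion: δ_free = αΔT L = 12.6×10⁻⁶ × 132 × 975 = 1.622 mm.
Let P be the compressive force at the spring. The member shortens elastically by PL/(AE) and the spring compresses by P/k; together these equal δ_free.
P [ L/(AE) + 1/k ] = δ_free → P [ 975/(2750×201×10³) + 1/(1400×10³) ] = 1.622.
P = 1.622 / 2.478×10⁻⁶ = 654400 N.
σ = P/A = 654400/2750 = 237.9 MPa.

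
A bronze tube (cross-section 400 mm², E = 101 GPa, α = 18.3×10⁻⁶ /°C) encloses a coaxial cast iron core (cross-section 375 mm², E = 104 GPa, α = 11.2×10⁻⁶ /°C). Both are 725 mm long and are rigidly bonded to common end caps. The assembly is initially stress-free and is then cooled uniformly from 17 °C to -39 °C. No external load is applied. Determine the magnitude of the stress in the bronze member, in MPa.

σ ≈ 19.7 MPa (tensile)

The bronze has the larger α, so on cooling it would change length more than the cast iron if both were free. The rigid plates force a common final length, so the bronze is put into tension and the cast iron into compression, with equal and opposite forces P (no external load).
Setting the final lengths equal and cancelling L: (α₁ − α₂)ΔT = P/(A₁E₁) + P/(A₂E₂).
|α₁ − α₂|·ΔT = 7.1×10⁻⁶ × 56 = 0.0003976.
1/(A₁E₁) + 1/(A₂E₂) = 1/(400×101×10³) + 1/(375×104×10³) = 5.039×10⁻⁸ N⁻¹.
So P = 0.0003976 / 5.039×10⁻⁸ = 7.89 kN.
σ_{bronze} = P/A₁ = 7890/400 = 19.72 MPa, tensile.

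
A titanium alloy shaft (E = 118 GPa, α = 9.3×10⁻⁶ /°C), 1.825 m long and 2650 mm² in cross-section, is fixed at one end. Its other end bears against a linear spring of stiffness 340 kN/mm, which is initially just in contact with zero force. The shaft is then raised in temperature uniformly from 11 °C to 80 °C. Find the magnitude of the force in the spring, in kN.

P ≈ 133 kN

Free thermal expansion: δ_free = αΔT L = 9.3×10⁻⁶ × 69 × 1825 = 1.171 mm.
With a force P in the spring, the elastic change of the shaft is PL/(AE) and that of the spring is P/k; compatibility requires their sum to equal δ_free.
P [ L/(AE) + 1/k ] = δ_free → P [ 1825/(2650×118×10³) + 1/(340×10³) ] = 1.171.
P = 1.171 / 8.777×10⁻⁶ = 133400 N.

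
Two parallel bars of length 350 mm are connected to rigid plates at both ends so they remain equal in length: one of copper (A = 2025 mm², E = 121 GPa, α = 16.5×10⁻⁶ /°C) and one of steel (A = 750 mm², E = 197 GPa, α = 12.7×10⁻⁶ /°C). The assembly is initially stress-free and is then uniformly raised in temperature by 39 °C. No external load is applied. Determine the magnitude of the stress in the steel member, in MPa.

σ ≈ 18.2 MPa (tensile)

Equilibrium of a rigid end plate with no external load gives equal and opposite internal forces ±P in the two members. Since α_{copper} > α_{steel}, heating drives the copper into compression and the steel into tension.
Equating the net (thermal + elastic) strains gives |α₁ − α₂|·ΔT = P·[1/(A₁E₁) + 1/(A₂E₂)].
|α₁ − α₂|·ΔT = 3.8×10⁻⁶ × 39 = 0.0001482.
1/(A₁E₁) + 1/(A₂E₂) = 1/(2025×121×10³) + 1/(750×197×10³) = 1.085×10⁻⁸ N⁻¹.
So P = 0.0001482 / 1.085×10⁻⁸ = 13.66 kN.
σ_{steel} = P/A₂ = 13660/750 = 18.21 MPa, tensile.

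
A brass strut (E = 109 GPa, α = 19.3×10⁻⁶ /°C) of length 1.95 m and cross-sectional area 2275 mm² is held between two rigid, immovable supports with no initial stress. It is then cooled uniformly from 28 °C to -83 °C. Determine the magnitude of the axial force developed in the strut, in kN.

With zero net strain, σ = E·αΔT = 109 GPa × 19.3×10⁻⁶ × 111 = 233.5 MPa.
P = AEαΔT = 2275 × 109×10³ × 19.3×10⁻⁶ × 111 = 531.2 kN (tensile).

P ≈ 531 kN (tensile)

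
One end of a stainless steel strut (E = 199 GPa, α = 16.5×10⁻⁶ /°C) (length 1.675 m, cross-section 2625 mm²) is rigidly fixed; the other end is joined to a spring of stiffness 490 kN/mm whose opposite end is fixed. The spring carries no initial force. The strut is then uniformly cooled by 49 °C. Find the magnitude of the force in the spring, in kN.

P ≈ 258 kN

If the spring were absent the strut would shorten by αΔT L = 16.5×10⁻⁶ × 49 × 1675 = 1.354 mm.
Let P be the tensile force in the spring. The strut extends elastically by PL/(AE) and the spring stretches by P/k; together these equal δ_free.
P [ L/(AE) + 1/k ] = δ_free → P [ 1675/(2625×199×10³) + 1/(490×10³) ] = 1.354.
P = 1.354 / 5.247×10⁻⁶ = 258100 N.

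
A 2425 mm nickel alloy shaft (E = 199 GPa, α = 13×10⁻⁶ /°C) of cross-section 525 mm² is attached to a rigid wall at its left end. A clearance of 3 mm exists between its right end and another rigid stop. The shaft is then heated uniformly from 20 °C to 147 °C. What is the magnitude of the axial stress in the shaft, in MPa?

If the wall were absent the shaft would grow by αΔT L = 13×10⁻⁶ × 127 × 2425 = 4.004 mm.
The gap closes (δ_free > 3 mm) and the wall then resists a further 4.004 − 3 = 1.004 mm of expansion.
Compatibility: PL/(AE) = 1.004 mm, so σ = P/A = E × (1.004/2425) = 82.36 MPa.

σ ≈ 82.4 MPa (compressive)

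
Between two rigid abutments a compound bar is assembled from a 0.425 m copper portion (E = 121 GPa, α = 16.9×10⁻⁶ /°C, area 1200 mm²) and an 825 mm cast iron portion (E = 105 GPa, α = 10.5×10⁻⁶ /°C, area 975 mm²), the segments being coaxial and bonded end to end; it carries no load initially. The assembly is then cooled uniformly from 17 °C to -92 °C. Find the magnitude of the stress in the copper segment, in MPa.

σ ≈ 131 MPa (tensile)

If the supports were absent, the total length change would be Σ αᵢΔT Lᵢ = 16.9×10⁻⁶×109×425 + 10.5×10⁻⁶×109×825 = 1.727 mm.
The rigid supports impose zero overall length change; the single axial force P common to all segments must satisfy P Σ Lᵢ/(AᵢEᵢ) = δ_free.
The series flexibility is Σ Lᵢ/(AᵢEᵢ) = 425/(1200×121×10³) + 825/(975×105×10³) = 1.099×10⁻⁵ mm/N.
So P = 1.727 / 1.099×10⁻⁵ = 157.2 kN, tensile.
σ_{copper} = P / A = 157200 / 1200 = 131 MPa.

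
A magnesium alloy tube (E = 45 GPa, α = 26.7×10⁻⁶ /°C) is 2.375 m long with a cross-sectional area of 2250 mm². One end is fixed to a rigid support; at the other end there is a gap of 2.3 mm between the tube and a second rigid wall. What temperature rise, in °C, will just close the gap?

Contact occurs when the free expansion equals the gap: αΔT L = 2.3 mm.
ΔT = 2.3 / (26.7×10⁻⁶ × 2375) = 36.27 °C.

ΔT ≈ 36.3 °C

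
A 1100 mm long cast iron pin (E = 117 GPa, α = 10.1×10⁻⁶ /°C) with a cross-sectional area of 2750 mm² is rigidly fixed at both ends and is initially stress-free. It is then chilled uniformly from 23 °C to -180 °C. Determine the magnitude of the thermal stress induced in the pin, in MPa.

σ ≈ 240 MPa (tensile)

With length fixed, the mechanical strain must cancel the thermal strain αΔT = 10.1×10⁻⁶ × 203 = 2050.3×10⁻⁶.
Hence σ = E·αΔT = 117×10³ × 2050.3×10⁻⁶ = 239.9 MPa, tensile.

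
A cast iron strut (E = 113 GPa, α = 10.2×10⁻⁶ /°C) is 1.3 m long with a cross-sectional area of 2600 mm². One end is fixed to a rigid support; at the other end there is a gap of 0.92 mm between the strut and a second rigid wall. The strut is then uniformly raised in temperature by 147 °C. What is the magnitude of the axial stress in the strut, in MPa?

σ ≈ 89.5 MPa (compressive)

Unrestrained expansion: δ_free = αΔT L = 10.2×10⁻⁶ × 147 × 1300 = 1.949 mm.
The gap closes (δ_free > 0.92 mm) and the wall then resists a further 1.949 − 0.92 = 1.029 mm of expansion.
Compatibility: PL/(AE) = 1.029 mm, so σ = P/A = E × (1.029/1300) = 89.46 MPa.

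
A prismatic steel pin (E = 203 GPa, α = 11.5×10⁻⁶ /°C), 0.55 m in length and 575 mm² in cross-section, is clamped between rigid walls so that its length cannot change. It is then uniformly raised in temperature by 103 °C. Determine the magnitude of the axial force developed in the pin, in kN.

P ≈ 138 kN (compressive)

The ends cannot move, so σ = EαΔT = 203×10³ × 11.5×10⁻⁶ × 103 = 240.5 MPa.
Then P = σA = 240.5 × 575 mm² = 138.3 kN, compressive.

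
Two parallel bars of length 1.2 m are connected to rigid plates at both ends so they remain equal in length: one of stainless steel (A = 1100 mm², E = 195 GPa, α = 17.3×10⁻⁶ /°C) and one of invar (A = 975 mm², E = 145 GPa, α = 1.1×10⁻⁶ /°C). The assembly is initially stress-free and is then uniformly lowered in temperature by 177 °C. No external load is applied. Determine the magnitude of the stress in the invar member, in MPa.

Both members must finish at the same length. With the larger α, the stainless steel tends to over-contract; the plates restrain it, putting the stainless steel in tension and the invar in compression. With no external load the two internal forces are equal and opposite, magnitude P.
Setting the final lengths equal and cancelling L: (α₁ − α₂)ΔT = P/(A₁E₁) + P/(A₂E₂).
|α₁ − α₂|·ΔT = 16.2×10⁻⁶ × 177 = 0.002867.
1/(A₁E₁) + 1/(A₂E₂) = 1/(1100×195×10³) + 1/(975×145×10³) = 1.174×10⁻⁸ N⁻¹.
P = 0.002867 / 1.174×10⁻⁸ = 244300 N = 244.3 kN.
σ_{invar} = P/A₂ = 244300/975 = 250.6 MPa, compressive.

σ ≈ 251 MPa (compressive)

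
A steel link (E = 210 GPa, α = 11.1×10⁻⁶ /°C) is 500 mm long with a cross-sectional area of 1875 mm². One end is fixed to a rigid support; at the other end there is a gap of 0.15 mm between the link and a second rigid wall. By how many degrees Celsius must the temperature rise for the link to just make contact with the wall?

ΔT ≈ 27 °C

The gap closes when αΔT L = 0.15 mm, since the link is still unstressed at that instant.
So ΔT = g/(αL) = 0.15/(11.1×10⁻⁶ × 500) = 27.03 °C.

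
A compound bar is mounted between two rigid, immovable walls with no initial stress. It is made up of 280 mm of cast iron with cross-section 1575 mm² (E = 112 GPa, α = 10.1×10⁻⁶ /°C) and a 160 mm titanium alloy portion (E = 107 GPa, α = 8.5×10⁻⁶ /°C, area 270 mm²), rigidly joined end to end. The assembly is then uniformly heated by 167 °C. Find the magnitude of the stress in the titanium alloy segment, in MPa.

With the walls removed the bar would change length by δ_free = Σ αᵢΔT Lᵢ = 10.1×10⁻⁶×167×280 + 8.5×10⁻⁶×167×160 = 0.6994 mm.
Since the ends are fixed, an axial force P builds up, equal in every segment, with P · Σ Lᵢ/(AᵢEᵢ) = δ_free.
The series flexibility is Σ Lᵢ/(AᵢEᵢ) = 280/(1575×112×10³) + 160/(270×107×10³) = 7.126×10⁻⁶ mm/N.
So P = 0.6994 / 7.126×10⁻⁶ = 98.15 kN, compressive.
σ_{titanium alloy} = P / A = 98150 / 270 = 363.5 MPa.

σ ≈ 364 MPa (compressive)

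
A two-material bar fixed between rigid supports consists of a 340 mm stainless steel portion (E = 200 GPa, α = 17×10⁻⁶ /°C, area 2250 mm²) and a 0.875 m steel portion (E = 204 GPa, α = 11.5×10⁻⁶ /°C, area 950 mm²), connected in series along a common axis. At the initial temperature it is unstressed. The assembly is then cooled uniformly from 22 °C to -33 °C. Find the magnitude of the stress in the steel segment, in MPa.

σ ≈ 174 MPa (tensile)

If the supports were absent, the total length change would be Σ αᵢΔT Lᵢ = 17×10⁻⁶×55×340 + 11.5×10⁻⁶×55×875 = 0.8713 mm.
The rigid supports impose zero overall length change; the single axial force P common to all segments must satisfy P Σ Lᵢ/(AᵢEᵢ) = δ_free.
The series flexibility is Σ Lᵢ/(AᵢEᵢ) = 340/(2250×200×10³) + 875/(950×204×10³) = 5.271×10⁻⁶ mm/N.
Hence P = δ_free / Σ(L/AE) = 0.8713/5.271×10⁻⁶ = 165.3 kN (tensile).
σ_{steel} = P / A = 165300 / 950 = 174 MPa.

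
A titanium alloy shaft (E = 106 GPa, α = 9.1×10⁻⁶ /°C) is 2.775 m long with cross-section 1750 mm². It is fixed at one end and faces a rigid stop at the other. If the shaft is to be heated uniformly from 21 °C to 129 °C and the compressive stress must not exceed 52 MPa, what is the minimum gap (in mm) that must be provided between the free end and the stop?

With no wall the shaft would lengthen by αΔT L = 9.1×10⁻⁶ × 108 × 2775 = 2.727 mm.
At the allowable stress the elastic shortening the wall may impose is σL/E = 52 × 2775 / (106×10³) = 1.361 mm.
The gap must absorb the remainder: g_min = 2.727 − 1.361 = 1.366 mm.

g ≈ 1.37 mm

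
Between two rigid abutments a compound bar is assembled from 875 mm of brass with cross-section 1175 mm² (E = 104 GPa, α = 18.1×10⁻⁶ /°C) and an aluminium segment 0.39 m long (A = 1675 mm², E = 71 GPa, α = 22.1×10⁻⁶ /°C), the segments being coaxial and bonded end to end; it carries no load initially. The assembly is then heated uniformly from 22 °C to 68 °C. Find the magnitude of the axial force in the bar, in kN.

Free thermal expansion of the whole bar: Σ αᵢΔT Lᵢ = 18.1×10⁻⁶×46×875 + 22.1×10⁻⁶×46×390 = 1.125 mm.
The rigid supports impose zero overall length change; the single axial force P common to all segments must satisfy P Σ Lᵢ/(AᵢEᵢ) = δ_free.
The series flexibility is Σ Lᵢ/(AᵢEᵢ) = 875/(1175×104×10³) + 390/(1675×71×10³) = 1.044×10⁻⁵ mm/N.
So P = 1.125 / 1.044×10⁻⁵ = 107.8 kN, compressive.

P ≈ 108 kN (compressive)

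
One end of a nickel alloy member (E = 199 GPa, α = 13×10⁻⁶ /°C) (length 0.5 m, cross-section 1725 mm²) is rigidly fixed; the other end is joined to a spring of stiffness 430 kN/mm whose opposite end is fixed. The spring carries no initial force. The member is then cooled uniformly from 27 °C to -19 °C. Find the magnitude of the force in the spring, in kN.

P ≈ 79.1 kN

Free thermal contraction: δ_free = αΔT L = 13×10⁻⁶ × 46 × 500 = 0.299 mm.
With a force P in the spring, the elastic change of the member is PL/(AE) and that of the spring is P/k; compatibility requires their sum to equal δ_free.
So P = δ_free / [L/(AE) + 1/k] = 0.299 / [ 500/(1725×199×10³) + 1/(430×10³) ].
P = 0.299 / 3.782×10⁻⁶ = 79060 N.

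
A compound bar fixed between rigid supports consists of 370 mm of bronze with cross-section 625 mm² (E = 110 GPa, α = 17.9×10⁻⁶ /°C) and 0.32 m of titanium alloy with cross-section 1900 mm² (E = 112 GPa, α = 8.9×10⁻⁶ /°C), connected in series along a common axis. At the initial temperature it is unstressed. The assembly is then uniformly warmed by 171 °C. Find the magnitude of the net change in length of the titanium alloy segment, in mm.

Free thermal expansion of the whole bar: Σ αᵢΔT Lᵢ = 17.9×10⁻⁶×171×370 + 8.9×10⁻⁶×171×320 = 1.62 mm.
The walls prevent any net length change, so an axial force P (same in every segment) develops. Compatibility: P · Σ Lᵢ/(AᵢEᵢ) = δ_free.
The series flexibility is Σ Lᵢ/(AᵢEᵢ) = 370/(625×110×10³) + 320/(1900×112×10³) = 6.886×10⁻⁶ mm/N.
Hence P = δ_free / Σ(L/AE) = 1.62/6.886×10⁻⁶ = 235.2 kN (compressive).
For the titanium alloy segment, free thermal change = 8.9×10⁻⁶×171×320 = 0.487 mm and elastic change from P = 235200×320/(1900×112×10³) = 0.3537 mm; these oppose, so the net change is 0.133 mm (segment lengthens).

|ΔL| ≈ 0.133 mm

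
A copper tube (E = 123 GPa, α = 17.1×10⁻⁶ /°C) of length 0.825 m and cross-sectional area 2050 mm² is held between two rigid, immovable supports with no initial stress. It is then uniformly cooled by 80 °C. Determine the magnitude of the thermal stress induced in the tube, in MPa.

Because both ends are immovable the net strain is zero, and the suppressed thermal strain is αΔT = 17.1×10⁻⁶ × 80 = 1368×10⁻⁶.
The stress required to suppress this strain is σ = Eε = 123×10³ × 1368×10⁻⁶ = 168.3 MPa, tensile since the tube is trying to contract.

σ ≈ 168 MPa (tensile)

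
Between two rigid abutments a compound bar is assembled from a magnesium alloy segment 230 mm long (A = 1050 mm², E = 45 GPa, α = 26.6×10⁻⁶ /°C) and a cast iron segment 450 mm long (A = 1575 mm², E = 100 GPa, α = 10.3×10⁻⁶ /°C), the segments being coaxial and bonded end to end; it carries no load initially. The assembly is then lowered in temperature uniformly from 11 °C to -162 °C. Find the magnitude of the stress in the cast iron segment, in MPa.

With the walls removed the bar would change length by δ_free = Σ αᵢΔT Lᵢ = 26.6×10⁻⁶×173×230 + 10.3×10⁻⁶×173×450 = 1.86 mm.
The walls prevent any net length change, so an axial force P (same in every segment) develops. Compatibility: P · Σ Lᵢ/(AᵢEᵢ) = δ_free.
The series flexibility is Σ Lᵢ/(AᵢEᵢ) = 230/(1050×45×10³) + 450/(1575×100×10³) = 7.725×10⁻⁶ mm/N.
So P = 1.86 / 7.725×10⁻⁶ = 240.8 kN, tensile.
σ_{cast iron} = P / A = 240800 / 1575 = 152.9 MPa.

σ ≈ 153 MPa (tensile)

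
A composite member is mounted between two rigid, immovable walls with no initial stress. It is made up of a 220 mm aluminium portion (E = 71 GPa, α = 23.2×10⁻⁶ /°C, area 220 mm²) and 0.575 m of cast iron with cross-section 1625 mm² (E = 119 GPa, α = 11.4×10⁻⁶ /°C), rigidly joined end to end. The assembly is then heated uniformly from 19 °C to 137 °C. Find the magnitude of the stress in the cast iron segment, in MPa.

Free thermal expansion of the whole bar: Σ αᵢΔT Lᵢ = 23.2×10⁻⁶×118×220 + 11.4×10⁻⁶×118×575 = 1.376 mm.
The rigid supports impose zero overall length change; the single axial force P common to all segments must satisfy P Σ Lᵢ/(AᵢEᵢ) = δ_free.
Σ Lᵢ/(AᵢEᵢ) = 220/(220×71×10³) + 575/(1625×119×10³) = 1.706×10⁻⁵ mm/N.
P = 1.376 / 1.706×10⁻⁵ = 80650 N = 80.65 kN, compressive.
σ_{cast iron} = P / A = 80650 / 1625 = 49.63 MPa.

σ ≈ 49.6 MPa (compressive)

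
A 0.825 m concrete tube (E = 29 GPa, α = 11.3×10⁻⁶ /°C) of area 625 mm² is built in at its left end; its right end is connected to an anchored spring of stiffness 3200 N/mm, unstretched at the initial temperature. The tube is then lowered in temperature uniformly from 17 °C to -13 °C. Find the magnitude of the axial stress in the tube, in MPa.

The unrestrained thermal change is αΔT L = 11.3×10⁻⁶ × 30 × 825 = 0.2797 mm.
With a force P in the spring, the elastic change of the tube is PL/(AE) and that of the spring is P/k; compatibility requires their sum to equal δ_free.
So P = δ_free / [L/(AE) + 1/k] = 0.2797 / [ 825/(625×29×10³) + 1/(3200) ].
P = 0.2797 / 0.000358 = 781.2 N.
σ = P/A = 781.2/625 = 1.25 MPa.

σ ≈ 1.25 MPa (tensile)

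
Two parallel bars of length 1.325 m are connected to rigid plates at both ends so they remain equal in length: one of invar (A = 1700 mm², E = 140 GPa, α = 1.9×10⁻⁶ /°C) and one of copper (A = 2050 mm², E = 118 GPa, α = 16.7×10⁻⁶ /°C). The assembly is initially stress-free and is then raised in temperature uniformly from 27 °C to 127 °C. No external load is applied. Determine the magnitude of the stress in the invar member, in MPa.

Equilibrium of a rigid end plate with no external load gives equal and opposite internal forces ±P in the two members. Since α_{copper} > α_{invar}, heating drives the copper into compression and the invar into tension.
Setting the final lengths equal and cancelling L: (α₁ − α₂)ΔT = P/(A₁E₁) + P/(A₂E₂).
|α₁ − α₂|·ΔT = 14.8×10⁻⁶ × 100 = 0.00148.
1/(A₁E₁) + 1/(A₂E₂) = 1/(1700×140×10³) + 1/(2050×118×10³) = 8.336×10⁻⁹ N⁻¹.
So P = 0.00148 / 8.336×10⁻⁹ = 177.6 kN.
σ_{invar} = P/A₁ = 177600/1700 = 104.4 MPa, tensile.

σ ≈ 104 MPa (tensile)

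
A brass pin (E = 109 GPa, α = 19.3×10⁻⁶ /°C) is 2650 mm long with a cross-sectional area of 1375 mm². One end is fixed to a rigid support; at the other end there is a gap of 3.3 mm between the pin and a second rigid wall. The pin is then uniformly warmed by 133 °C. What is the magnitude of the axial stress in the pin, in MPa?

If the wall were absent the pin would grow by αΔT L = 19.3×10⁻⁶ × 133 × 2650 = 6.802 mm.
The gap closes (δ_free > 3.3 mm) and the wall then resists a further 6.802 − 3.3 = 3.502 mm of expansion.
Compatibility: PL/(AE) = 3.502 mm, so σ = P/A = E × (3.502/2650) = 144.1 MPa.

σ ≈ 144 MPa (compressive)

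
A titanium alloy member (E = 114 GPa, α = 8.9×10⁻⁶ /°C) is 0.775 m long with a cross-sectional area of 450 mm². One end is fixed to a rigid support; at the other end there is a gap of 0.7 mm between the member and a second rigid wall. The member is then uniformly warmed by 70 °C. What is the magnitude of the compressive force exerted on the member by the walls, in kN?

Unrestrained expansion: δ_free = αΔT L = 8.9×10⁻⁶ × 70 × 775 = 0.4828 mm.
Since δ_free = 0.483 mm is less than the 0.7 mm gap, the member never touches the wall. No axial force develops.

P ≈ 0 kN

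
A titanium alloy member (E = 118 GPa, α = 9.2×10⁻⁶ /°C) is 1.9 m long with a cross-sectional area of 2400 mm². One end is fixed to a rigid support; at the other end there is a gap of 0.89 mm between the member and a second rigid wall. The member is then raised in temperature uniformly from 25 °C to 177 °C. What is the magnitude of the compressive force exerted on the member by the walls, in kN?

P ≈ 263 kN

Free thermal elongation = αΔT L = 9.2×10⁻⁶ × 152 × 1900 = 2.657 mm.
After closing the 0.89 mm clearance, 2.657 − 0.89 = 1.767 mm of expansion remains to be suppressed by the wall.
So σ = E(δ_free − g)/L = 118×10³ × 1.767/1900 = 109.7 MPa.
P = σA = 109.7 × 2400 = 263.4 kN.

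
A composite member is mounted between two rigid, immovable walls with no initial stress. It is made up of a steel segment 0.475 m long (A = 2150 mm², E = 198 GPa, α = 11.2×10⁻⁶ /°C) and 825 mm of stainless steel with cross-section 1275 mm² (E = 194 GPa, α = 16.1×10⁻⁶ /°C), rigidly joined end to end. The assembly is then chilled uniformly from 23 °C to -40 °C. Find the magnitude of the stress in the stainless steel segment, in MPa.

With the walls removed the bar would change length by δ_free = Σ αᵢΔT Lᵢ = 11.2×10⁻⁶×63×475 + 16.1×10⁻⁶×63×825 = 1.172 mm.
Since the ends are fixed, an axial force P builds up, equal in every segment, with P · Σ Lᵢ/(AᵢEᵢ) = δ_free.
The series flexibility is Σ Lᵢ/(AᵢEᵢ) = 475/(2150×198×10³) + 825/(1275×194×10³) = 4.451×10⁻⁶ mm/N.
P = 1.172 / 4.451×10⁻⁶ = 263300 N = 263.3 kN, tensile.
σ_{stainless steel} = P / A = 263300 / 1275 = 206.5 MPa.

σ ≈ 207 MPa (tensile)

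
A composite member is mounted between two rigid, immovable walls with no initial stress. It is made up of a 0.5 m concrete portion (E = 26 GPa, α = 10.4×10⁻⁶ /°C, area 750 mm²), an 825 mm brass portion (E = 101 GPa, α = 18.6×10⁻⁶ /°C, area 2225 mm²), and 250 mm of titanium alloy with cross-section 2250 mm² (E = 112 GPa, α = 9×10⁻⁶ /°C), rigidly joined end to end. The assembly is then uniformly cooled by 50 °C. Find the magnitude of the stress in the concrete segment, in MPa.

σ ≈ 50.1 MPa (tensile)

With the walls removed the bar would change length by δ_free = Σ αᵢΔT Lᵢ = 10.4×10⁻⁶×50×500 + 18.6×10⁻⁶×50×825 + 9×10⁻⁶×50×250 = 1.14 mm.
The rigid supports impose zero overall length change; the single axial force P common to all segments must satisfy P Σ Lᵢ/(AᵢEᵢ) = δ_free.
Σ Lᵢ/(AᵢEᵢ) = 500/(750×26×10³) + 825/(2225×101×10³) + 250/(2250×112×10³) = 3.03×10⁻⁵ mm/N.
Hence P = δ_free / Σ(L/AE) = 1.14/3.03×10⁻⁵ = 37.61 kN (tensile).
σ_{concrete} = P / A = 37610 / 750 = 50.15 MPa.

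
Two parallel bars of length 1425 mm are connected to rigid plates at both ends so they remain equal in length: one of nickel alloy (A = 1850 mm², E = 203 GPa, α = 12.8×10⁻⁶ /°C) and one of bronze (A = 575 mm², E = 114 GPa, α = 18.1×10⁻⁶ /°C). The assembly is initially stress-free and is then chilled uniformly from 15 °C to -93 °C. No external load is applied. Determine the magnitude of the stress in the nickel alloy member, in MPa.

The bronze has the larger α, so on cooling it would change length more than the nickel alloy if both were free. The rigid plates force a common final length, so the bronze is put into tension and the nickel alloy into compression, with equal and opposite forces P (no external load).
Compatibility of the two members (thermal + elastic change equal): (α₁ − α₂)ΔT = P·[1/(A₁E₁) + 1/(A₂E₂)].
|α₁ − α₂|·ΔT = 5.3×10⁻⁶ × 108 = 0.0005724.
1/(A₁E₁) + 1/(A₂E₂) = 1/(1850×203×10³) + 1/(575×114×10³) = 1.792×10⁻⁸ N⁻¹.
P = 0.0005724 / 1.792×10⁻⁸ = 31950 N = 31.95 kN.
σ_{nickel alloy} = P/A₁ = 31950/1850 = 17.27 MPa, compressive.

σ ≈ 17.3 MPa (compressive)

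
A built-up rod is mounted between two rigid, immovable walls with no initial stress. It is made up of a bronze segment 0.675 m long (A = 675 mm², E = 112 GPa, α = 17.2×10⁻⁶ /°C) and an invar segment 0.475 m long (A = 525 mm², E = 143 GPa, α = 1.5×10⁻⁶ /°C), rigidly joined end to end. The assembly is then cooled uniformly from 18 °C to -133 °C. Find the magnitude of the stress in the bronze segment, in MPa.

σ ≈ 181 MPa (tensile)

With the walls removed the bar would change length by δ_free = Σ αᵢΔT Lᵢ = 17.2×10⁻⁶×151×675 + 1.5×10⁻⁶×151×475 = 1.861 mm.
Since the ends are fixed, an axial force P builds up, equal in every segment, with P · Σ Lᵢ/(AᵢEᵢ) = δ_free.
Σ Lᵢ/(AᵢEᵢ) = 675/(675×112×10³) + 475/(525×143×10³) = 1.526×10⁻⁵ mm/N.
Hence P = δ_free / Σ(L/AE) = 1.861/1.526×10⁻⁵ = 122 kN (tensile).
σ_{bronze} = P / A = 122000 / 675 = 180.7 MPa.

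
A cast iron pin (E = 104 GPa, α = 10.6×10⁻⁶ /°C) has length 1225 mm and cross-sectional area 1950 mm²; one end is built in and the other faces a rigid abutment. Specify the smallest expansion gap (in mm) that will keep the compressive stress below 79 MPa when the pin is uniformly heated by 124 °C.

With no wall the pin would lengthen by αΔT L = 10.6×10⁻⁶ × 124 × 1225 = 1.61 mm.
A stress of 79 MPa corresponds to the wall pushing the pin back by σL/E = 79×1225/(104×10³) = 0.9305 mm.
The gap must absorb the remainder: g_min = 1.61 − 0.9305 = 0.6796 mm.

g ≈ 0.68 mm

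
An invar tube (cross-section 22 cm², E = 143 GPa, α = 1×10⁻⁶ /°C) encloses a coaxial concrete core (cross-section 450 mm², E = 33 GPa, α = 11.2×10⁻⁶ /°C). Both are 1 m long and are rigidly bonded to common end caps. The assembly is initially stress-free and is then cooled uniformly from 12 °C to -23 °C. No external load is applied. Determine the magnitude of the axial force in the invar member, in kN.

P ≈ 5.06 kN (compressive in the invar)

The concrete has the larger α, so on cooling it would change length more than the invar if both were free. The rigid plates force a common final length, so the concrete is put into tension and the invar into compression, with equal and opposite forces P (no external load).
Compatibility of the two members (thermal + elastic change equal): (α₁ − α₂)ΔT = P·[1/(A₁E₁) + 1/(A₂E₂)].
|α₁ − α₂|·ΔT = 10.2×10⁻⁶ × 35 = 0.000357.
1/(A₁E₁) + 1/(A₂E₂) = 1/(2200×143×10³) + 1/(450×33×10³) = 7.052×10⁻⁸ N⁻¹.
P = 0.000357 / 7.052×10⁻⁸ = 5062 N = 5.062 kN.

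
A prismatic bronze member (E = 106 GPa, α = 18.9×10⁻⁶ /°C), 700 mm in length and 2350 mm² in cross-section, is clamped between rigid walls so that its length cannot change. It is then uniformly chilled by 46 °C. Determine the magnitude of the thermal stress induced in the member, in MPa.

The supports are rigid, so the total axial strain is zero. The restrained thermal strain is ε = αΔT = 18.9×10⁻⁶ × 46 = 869.4×10⁻⁶.
The stress required to suppress this strain is σ = Eε = 106×10³ × 869.4×10⁻⁶ = 92.16 MPa, tensile since the member is trying to contract.

σ ≈ 92.2 MPa (tensile)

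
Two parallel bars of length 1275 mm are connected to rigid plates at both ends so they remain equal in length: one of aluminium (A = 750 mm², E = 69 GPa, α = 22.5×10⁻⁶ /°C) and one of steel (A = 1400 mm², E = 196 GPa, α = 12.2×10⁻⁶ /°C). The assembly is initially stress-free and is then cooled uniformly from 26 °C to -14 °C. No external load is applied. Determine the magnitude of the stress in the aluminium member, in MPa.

Both members must finish at the same length. With the larger α, the aluminium tends to over-contract; the plates restrain it, putting the aluminium in tension and the steel in compression. With no external load the two internal forces are equal and opposite, magnitude P.
Compatibility of the two members (thermal + elastic change equal): (α₁ − α₂)ΔT = P·[1/(A₁E₁) + 1/(A₂E₂)].
|α₁ − α₂|·ΔT = 10.3×10⁻⁶ × 40 = 0.000412.
1/(A₁E₁) + 1/(A₂E₂) = 1/(750×69×10³) + 1/(1400×196×10³) = 2.297×10⁻⁸ N⁻¹.
P = 0.000412 / 2.297×10⁻⁸ = 17940 N = 17.94 kN.
σ_{aluminium} = P/A₁ = 17940/750 = 23.92 MPa, tensile.

σ ≈ 23.9 MPa (tensile)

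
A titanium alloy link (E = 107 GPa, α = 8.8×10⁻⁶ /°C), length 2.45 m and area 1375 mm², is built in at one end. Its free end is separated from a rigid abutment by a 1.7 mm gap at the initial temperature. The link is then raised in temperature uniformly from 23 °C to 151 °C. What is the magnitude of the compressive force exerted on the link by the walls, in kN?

P ≈ 63.6 kN

If the wall were absent the link would grow by αΔT L = 8.8×10⁻⁶ × 128 × 2450 = 2.76 mm.
This exceeds the 1.7 mm gap, so the wall pushes back. The portion of expansion that must be recovered elastically is δ_free − gap = 2.76 − 1.7 = 1.06 mm.
So σ = E(δ_free − g)/L = 107×10³ × 1.06/2450 = 46.28 MPa.
Force on the wall = σA = 46.28 × 1375 mm² = 63.63 kN.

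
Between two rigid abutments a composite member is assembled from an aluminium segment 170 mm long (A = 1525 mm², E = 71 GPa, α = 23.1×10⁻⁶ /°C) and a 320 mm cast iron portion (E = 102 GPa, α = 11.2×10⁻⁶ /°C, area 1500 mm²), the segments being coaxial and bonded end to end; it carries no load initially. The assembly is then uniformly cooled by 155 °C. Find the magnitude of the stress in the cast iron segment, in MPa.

With the walls removed the bar would change length by δ_free = Σ αᵢΔT Lᵢ = 23.1×10⁻⁶×155×170 + 11.2×10⁻⁶×155×320 = 1.164 mm.
Since the ends are fixed, an axial force P builds up, equal in every segment, with P · Σ Lᵢ/(AᵢEᵢ) = δ_free.
The series flexibility is Σ Lᵢ/(AᵢEᵢ) = 170/(1525×71×10³) + 320/(1500×102×10³) = 3.662×10⁻⁶ mm/N.
P = 1.164 / 3.662×10⁻⁶ = 318000 N = 318 kN, tensile.
σ_{cast iron} = P / A = 318000 / 1500 = 212 MPa.

σ ≈ 212 MPa (tensile)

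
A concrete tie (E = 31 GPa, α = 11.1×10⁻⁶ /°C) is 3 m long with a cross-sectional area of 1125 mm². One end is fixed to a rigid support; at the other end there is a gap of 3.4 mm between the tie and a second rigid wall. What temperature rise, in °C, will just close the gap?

ΔT ≈ 102 °C

Contact occurs when the free expansion equals the gap: αΔT L = 3.4 mm.
So ΔT = g/(αL) = 3.4/(11.1×10⁻⁶ × 3000) = 102.1 °C.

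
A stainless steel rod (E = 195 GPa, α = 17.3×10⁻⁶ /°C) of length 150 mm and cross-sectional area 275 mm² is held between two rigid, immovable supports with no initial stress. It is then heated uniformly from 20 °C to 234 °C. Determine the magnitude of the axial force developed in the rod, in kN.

P ≈ 199 kN (compressive)

Full restraint means ε = 0, so the stress is σ = EαΔT = 195×10³ × 17.3×10⁻⁶ × 214 = 721.9 MPa.
Axial force P = σA = 721.9 × 275 = 198500 N = 198.5 kN, compressive.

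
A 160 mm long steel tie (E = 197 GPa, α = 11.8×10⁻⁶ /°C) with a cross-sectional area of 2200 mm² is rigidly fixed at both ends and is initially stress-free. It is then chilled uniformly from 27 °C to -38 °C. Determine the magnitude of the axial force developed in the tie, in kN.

P ≈ 332 kN (tensile)

With zero net strain, σ = E·αΔT = 197 GPa × 11.8×10⁻⁶ × 65 = 151.1 MPa.
P = AEαΔT = 2200 × 197×10³ × 11.8×10⁻⁶ × 65 = 332.4 kN (tensile).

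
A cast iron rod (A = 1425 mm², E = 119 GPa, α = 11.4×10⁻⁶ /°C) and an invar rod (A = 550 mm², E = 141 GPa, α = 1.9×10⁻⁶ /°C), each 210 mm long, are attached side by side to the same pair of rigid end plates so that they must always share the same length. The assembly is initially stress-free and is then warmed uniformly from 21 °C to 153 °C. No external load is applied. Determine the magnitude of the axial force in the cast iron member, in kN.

P ≈ 66.7 kN (compressive in the cast iron)

The cast iron has the larger α, so on heating it would change length more than the invar if both were free. The rigid plates force a common final length, so the cast iron is put into compression and the invar into tension, with equal and opposite forces P (no external load).
Setting the final lengths equal and cancelling L: (α₁ − α₂)ΔT = P/(A₁E₁) + P/(A₂E₂).
|α₁ − α₂|·ΔT = 9.5×10⁻⁶ × 132 = 0.001254.
1/(A₁E₁) + 1/(A₂E₂) = 1/(1425×119×10³) + 1/(550×141×10³) = 1.879×10⁻⁸ N⁻¹.
P = 0.001254 / 1.879×10⁻⁸ = 66730 N = 66.73 kN.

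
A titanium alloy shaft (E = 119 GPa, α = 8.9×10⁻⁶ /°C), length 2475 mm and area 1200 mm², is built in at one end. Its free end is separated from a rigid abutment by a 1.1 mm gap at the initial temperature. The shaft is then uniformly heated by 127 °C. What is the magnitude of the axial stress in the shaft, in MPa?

Unrestrained expansion: δ_free = αΔT L = 8.9×10⁻⁶ × 127 × 2475 = 2.797 mm.
This exceeds the 1.1 mm gap, so the wall pushes back. The portion of expansion that must be recovered elastically is δ_free − gap = 2.797 − 1.1 = 1.697 mm.
Compatibility: PL/(AE) = 1.697 mm, so σ = P/A = E × (1.697/2475) = 81.62 MPa.

σ ≈ 81.6 MPa (compressive)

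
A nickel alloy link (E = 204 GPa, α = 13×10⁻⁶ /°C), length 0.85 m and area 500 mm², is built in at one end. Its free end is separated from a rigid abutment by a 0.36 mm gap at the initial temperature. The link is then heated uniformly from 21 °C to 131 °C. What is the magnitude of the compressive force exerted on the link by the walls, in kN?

Unrestrained expansion: δ_free = αΔT L = 13×10⁻⁶ × 110 × 850 = 1.215 mm.
This exceeds the 0.36 mm gap, so the wall pushes back. The portion of expansion that must be recovered elastically is δ_free − gap = 1.215 − 0.36 = 0.8555 mm.
Compatibility: PL/(AE) = 0.8555 mm, so σ = P/A = E × (0.8555/850) = 205.3 MPa.
P = σA = 205.3 × 500 = 102.7 kN.

P ≈ 103 kN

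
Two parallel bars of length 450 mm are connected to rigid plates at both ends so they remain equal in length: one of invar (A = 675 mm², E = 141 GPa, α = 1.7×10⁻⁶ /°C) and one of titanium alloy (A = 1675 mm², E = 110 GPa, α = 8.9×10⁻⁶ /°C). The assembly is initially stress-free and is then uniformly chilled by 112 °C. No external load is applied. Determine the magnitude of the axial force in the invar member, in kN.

The titanium alloy has the larger α, so on cooling it would change length more than the invar if both were free. The rigid plates force a common final length, so the titanium alloy is put into tension and the invar into compression, with equal and opposite forces P (no external load).
Setting the final lengths equal and cancelling L: (α₁ − α₂)ΔT = P/(A₁E₁) + P/(A₂E₂).
|α₁ − α₂|·ΔT = 7.2×10⁻⁶ × 112 = 0.0008064.
1/(A₁E₁) + 1/(A₂E₂) = 1/(675×141×10³) + 1/(1675×110×10³) = 1.593×10⁻⁸ N⁻¹.
So P = 0.0008064 / 1.593×10⁻⁸ = 50.61 kN.

P ≈ 50.6 kN (compressive in the invar)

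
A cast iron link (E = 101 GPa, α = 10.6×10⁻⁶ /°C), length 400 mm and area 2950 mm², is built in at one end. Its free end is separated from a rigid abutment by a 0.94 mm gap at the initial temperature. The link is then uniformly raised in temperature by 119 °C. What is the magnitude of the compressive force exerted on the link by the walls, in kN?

P ≈ 0 kN

Unrestrained expansion: δ_free = αΔT L = 10.6×10⁻⁶ × 119 × 400 = 0.5046 mm.
Since δ_free = 0.505 mm is less than the 0.94 mm gap, the link never touches the wall. No axial force develops.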